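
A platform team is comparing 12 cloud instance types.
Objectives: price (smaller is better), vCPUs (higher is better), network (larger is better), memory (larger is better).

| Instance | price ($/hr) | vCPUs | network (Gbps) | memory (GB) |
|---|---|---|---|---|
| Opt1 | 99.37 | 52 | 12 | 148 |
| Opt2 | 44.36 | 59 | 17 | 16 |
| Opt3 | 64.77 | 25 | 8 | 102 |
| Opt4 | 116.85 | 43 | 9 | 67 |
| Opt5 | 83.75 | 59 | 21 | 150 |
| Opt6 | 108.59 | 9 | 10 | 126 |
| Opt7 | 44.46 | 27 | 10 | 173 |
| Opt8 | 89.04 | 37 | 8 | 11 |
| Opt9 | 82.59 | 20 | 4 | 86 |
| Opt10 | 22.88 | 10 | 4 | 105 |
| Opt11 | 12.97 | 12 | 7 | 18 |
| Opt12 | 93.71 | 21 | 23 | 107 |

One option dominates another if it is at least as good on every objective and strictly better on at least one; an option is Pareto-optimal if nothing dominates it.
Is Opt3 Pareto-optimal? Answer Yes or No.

Opt7 vs Opt3: price 44.46≤64.77, vCPUs 27≥25, network 10≥8, memory 173≥102 — Opt7 is at least as good on every objective and strictly better on at least one, so Opt7 dominates Opt3.

No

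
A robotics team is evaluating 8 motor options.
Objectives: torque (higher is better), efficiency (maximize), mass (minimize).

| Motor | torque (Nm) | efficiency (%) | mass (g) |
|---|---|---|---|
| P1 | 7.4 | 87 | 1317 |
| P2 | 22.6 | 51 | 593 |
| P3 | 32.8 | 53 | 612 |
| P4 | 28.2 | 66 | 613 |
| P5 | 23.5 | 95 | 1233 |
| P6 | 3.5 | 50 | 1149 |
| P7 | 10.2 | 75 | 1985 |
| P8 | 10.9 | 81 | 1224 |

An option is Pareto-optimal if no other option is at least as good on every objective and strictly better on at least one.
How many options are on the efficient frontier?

P1: dominated by P5 (torque 23.5≥7.4, efficiency 95≥87, mass 1233≤1317).
P2: not dominated (best mass).
P3: not dominated (best torque).
P4: not dominated.
P5: not dominated (best efficiency).
P6: dominated by P2 (torque 22.6≥3.5, efficiency 51≥50, mass 593≤1149).
P7: dominated by P5 (torque 23.5≥10.2, efficiency 95≥75, mass 1233≤1985).
P8: not dominated.
Pareto-optimal: P2, P3, P4, P5, P8 → 5.

5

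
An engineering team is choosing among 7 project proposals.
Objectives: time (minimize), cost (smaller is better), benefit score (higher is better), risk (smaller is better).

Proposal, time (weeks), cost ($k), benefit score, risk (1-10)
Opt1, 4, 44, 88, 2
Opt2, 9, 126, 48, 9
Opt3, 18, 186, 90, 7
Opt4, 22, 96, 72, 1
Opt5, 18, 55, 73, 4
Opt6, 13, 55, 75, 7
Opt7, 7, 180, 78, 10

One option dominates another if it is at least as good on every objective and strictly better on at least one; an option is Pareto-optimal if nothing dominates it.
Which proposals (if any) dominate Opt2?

Opt1: time 4≤9, cost 44≤126, benefit score 88≥48, risk 2≤9 — dominates Opt2.
Others (Opt3, Opt4, Opt5, Opt6, Opt7) are each worse than Opt2 on at least one objective.

Opt1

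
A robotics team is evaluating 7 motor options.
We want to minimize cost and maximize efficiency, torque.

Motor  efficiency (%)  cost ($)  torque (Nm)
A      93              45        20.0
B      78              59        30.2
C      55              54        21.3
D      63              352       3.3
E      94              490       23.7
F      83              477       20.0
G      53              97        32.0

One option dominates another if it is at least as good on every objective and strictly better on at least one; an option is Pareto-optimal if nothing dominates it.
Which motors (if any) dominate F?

A: efficiency 93≥83, cost 45≤477, torque 20.0≥20.0 — dominates F.
Others (B, C, D, E, G) are each worse than F on at least one objective.

A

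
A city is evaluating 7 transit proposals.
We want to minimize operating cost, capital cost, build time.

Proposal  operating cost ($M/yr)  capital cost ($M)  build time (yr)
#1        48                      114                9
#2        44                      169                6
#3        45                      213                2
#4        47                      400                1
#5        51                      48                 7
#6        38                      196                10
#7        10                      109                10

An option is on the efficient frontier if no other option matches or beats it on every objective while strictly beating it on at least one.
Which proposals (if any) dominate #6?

#7

#7: operating cost 10≤38, capital cost 109≤196, build time 10≤10 — dominates #6.
Others (#1, #2, #3, #4, #5) are each worse than #6 on at least one objective.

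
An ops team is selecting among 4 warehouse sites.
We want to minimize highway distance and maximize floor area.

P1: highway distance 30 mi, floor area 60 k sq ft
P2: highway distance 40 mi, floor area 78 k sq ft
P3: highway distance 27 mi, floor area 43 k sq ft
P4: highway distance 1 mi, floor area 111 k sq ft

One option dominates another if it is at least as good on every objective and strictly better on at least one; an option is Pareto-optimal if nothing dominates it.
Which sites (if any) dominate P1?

P4: highway distance 1≤30, floor area 111≥60 — dominates P1.
Others (P2, P3) are each worse than P1 on at least one objective.

P4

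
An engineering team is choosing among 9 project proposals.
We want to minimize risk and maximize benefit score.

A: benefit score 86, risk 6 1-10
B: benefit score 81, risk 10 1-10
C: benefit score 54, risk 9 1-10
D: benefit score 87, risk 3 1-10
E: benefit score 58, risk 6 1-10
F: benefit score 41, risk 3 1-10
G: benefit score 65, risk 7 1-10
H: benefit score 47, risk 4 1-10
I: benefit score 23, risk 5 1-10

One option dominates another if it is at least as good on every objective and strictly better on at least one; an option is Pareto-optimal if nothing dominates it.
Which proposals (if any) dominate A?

D: benefit score 87≥86, risk 3≤6 — dominates A.
Others (B, C, E, F, G, H, I) are each worse than A on at least one objective.

D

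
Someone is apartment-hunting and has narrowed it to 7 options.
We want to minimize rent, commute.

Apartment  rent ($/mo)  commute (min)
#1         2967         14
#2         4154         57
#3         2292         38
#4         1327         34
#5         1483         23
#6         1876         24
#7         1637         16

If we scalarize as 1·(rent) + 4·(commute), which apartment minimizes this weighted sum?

#1: 1·2967 + 4·14 = 3023
#2: 1·4154 + 4·57 = 4382
#3: 1·2292 + 4·38 = 2444
#4: 1·1327 + 4·34 = 1463
#5: 1·1483 + 4·23 = 1575
#6: 1·1876 + 4·24 = 1972
#7: 1·1637 + 4·16 = 1701
Lowest: #4 at 1463.

#4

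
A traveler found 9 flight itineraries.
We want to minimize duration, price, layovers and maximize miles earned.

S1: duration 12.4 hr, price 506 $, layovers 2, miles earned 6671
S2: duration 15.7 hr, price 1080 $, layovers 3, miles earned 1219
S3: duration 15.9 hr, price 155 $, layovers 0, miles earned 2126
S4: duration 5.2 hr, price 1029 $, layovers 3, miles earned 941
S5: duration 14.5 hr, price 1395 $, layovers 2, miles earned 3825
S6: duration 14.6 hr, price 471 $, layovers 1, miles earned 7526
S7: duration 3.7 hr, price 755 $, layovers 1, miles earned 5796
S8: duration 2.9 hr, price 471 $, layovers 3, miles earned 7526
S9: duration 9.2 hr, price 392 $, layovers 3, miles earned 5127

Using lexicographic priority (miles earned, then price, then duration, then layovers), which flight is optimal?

S8

First maximize miles earned: best is 7526, kept {S6, S8}.
Then minimize price: best is 471, kept {S6, S8}.
Then minimize duration: best is 2.9, kept {S8}.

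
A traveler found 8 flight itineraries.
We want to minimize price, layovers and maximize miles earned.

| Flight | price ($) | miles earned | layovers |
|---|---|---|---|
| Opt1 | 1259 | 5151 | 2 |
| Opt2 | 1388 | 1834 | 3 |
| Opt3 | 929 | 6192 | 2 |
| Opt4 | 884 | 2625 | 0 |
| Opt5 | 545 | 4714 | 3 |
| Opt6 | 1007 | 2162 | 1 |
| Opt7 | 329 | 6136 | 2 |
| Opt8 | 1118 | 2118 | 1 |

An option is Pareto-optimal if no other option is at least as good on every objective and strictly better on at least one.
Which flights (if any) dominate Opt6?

Opt4

Opt4: price 884≤1007, miles earned 2625≥2162, layovers 0≤1 — dominates Opt6.
Others (Opt1, Opt2, Opt3, Opt5, Opt7, Opt8) are each worse than Opt6 on at least one objective.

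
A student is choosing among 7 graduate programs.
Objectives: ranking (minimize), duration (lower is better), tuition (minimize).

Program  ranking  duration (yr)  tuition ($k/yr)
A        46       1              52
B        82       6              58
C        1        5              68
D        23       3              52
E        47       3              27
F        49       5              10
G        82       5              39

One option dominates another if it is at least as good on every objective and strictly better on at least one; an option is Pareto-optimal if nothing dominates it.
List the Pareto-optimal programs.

A, C, D, E, F

A: not dominated (best duration).
B: dominated by A (ranking 46≤82, duration 1≤6, tuition 52≤58).
C: not dominated (best ranking).
D: not dominated.
E: not dominated.
F: not dominated (best tuition).
G: dominated by E (ranking 47≤82, duration 3≤5, tuition 27≤39).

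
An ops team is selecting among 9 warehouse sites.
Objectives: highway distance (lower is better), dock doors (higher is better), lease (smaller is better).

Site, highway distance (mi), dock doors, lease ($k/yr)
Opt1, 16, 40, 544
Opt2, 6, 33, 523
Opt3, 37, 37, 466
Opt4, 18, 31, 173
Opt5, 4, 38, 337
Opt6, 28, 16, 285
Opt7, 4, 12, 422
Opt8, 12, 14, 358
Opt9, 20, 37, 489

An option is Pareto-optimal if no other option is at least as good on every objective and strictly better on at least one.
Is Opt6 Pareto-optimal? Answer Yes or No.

No

Opt4 vs Opt6: highway distance 18≤28, dock doors 31≥16, lease 173≤285 — Opt4 is at least as good on every objective and strictly better on at least one, so Opt4 dominates Opt6.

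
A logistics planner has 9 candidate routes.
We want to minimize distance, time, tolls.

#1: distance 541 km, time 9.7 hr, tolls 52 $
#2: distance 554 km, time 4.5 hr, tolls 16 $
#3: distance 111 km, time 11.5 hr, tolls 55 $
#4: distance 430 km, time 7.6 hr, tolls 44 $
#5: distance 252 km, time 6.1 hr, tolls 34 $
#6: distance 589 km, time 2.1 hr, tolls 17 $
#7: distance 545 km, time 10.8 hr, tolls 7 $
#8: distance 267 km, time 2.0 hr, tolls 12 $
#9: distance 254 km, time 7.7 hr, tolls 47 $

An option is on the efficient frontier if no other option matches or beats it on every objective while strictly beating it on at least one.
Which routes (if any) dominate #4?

#5, #8

#5: distance 252≤430, time 6.1≤7.6, tolls 34≤44 — dominates #4.
#8: distance 267≤430, time 2.0≤7.6, tolls 12≤44 — dominates #4.
Others (#1, #2, #3, #6, #7, #9) are each worse than #4 on at least one objective.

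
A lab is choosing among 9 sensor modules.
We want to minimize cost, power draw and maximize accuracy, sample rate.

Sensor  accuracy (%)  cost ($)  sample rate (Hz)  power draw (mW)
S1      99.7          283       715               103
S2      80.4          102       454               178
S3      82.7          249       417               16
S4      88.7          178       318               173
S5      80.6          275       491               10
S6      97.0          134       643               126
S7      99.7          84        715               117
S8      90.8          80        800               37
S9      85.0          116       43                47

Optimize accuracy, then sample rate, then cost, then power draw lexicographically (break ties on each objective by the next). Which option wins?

First maximize accuracy: best is 99.7, kept {S1, S7}.
Then maximize sample rate: best is 715, kept {S1, S7}.
Then minimize cost: best is 84, kept {S7}.

S7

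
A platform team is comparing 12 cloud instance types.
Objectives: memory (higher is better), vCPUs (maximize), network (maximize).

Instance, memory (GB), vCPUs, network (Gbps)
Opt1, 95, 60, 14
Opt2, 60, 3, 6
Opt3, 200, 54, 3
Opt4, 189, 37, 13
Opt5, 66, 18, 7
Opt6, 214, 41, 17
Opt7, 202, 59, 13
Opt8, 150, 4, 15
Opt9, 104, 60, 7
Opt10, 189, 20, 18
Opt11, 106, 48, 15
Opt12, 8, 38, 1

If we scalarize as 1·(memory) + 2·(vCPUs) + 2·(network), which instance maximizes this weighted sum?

Opt7

Opt1: 1·95 + 2·60 + 2·14 = 243
Opt2: 1·60 + 2·3 + 2·6 = 78
Opt3: 1·200 + 2·54 + 2·3 = 314
Opt4: 1·189 + 2·37 + 2·13 = 289
Opt5: 1·66 + 2·18 + 2·7 = 116
Opt6: 1·214 + 2·41 + 2·17 = 330
Opt7: 1·202 + 2·59 + 2·13 = 346
Opt8: 1·150 + 2·4 + 2·15 = 188
Opt9: 1·104 + 2·60 + 2·7 = 238
Opt10: 1·189 + 2·20 + 2·18 = 265
Opt11: 1·106 + 2·48 + 2·15 = 232
Opt12: 1·8 + 2·38 + 2·1 = 86
Highest: Opt7 at 346.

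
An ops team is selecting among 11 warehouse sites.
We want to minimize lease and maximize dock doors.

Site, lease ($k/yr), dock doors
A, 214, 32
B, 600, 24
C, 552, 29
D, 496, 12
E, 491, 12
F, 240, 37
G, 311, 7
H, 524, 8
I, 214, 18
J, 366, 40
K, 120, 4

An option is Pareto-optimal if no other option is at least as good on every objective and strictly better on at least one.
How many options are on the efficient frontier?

A: not dominated.
B: dominated by A (lease 214≤600, dock doors 32≥24).
C: dominated by A (lease 214≤552, dock doors 32≥29).
D: dominated by A (lease 214≤496, dock doors 32≥12).
E: dominated by A (lease 214≤491, dock doors 32≥12).
F: not dominated.
G: dominated by A (lease 214≤311, dock doors 32≥7).
H: dominated by A (lease 214≤524, dock doors 32≥8).
I: dominated by A (lease 214≤214, dock doors 32≥18).
J: not dominated (best dock doors).
K: not dominated (best lease).
Pareto-optimal: A, F, J, K → 4.

4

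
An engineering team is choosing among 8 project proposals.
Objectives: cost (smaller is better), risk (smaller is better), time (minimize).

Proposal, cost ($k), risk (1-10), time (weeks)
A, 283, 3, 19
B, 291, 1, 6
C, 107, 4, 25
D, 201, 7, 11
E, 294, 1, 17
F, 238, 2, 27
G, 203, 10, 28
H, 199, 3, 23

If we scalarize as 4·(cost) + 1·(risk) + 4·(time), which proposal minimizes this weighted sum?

C

A: 4·283 + 1·3 + 4·19 = 1211
B: 4·291 + 1·1 + 4·6 = 1189
C: 4·107 + 1·4 + 4·25 = 532
D: 4·201 + 1·7 + 4·11 = 855
E: 4·294 + 1·1 + 4·17 = 1245
F: 4·238 + 1·2 + 4·27 = 1062
G: 4·203 + 1·10 + 4·28 = 934
H: 4·199 + 1·3 + 4·23 = 891
Lowest: C at 532.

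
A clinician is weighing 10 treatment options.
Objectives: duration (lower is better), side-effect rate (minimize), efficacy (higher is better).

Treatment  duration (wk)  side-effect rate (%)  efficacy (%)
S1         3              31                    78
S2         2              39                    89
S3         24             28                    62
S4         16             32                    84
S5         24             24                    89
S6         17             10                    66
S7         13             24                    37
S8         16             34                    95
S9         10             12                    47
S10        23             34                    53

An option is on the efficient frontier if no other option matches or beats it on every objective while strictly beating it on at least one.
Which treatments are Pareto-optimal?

S1: not dominated.
S2: not dominated (best duration).
S3: dominated by S5 (duration 24≤24, side-effect rate 24≤28, efficacy 89≥62).
S4: not dominated.
S5: not dominated.
S6: not dominated (best side-effect rate).
S7: dominated by S9 (duration 10≤13, side-effect rate 12≤24, efficacy 47≥37).
S8: not dominated (best efficacy).
S9: not dominated.
S10: dominated by S1 (duration 3≤23, side-effect rate 31≤34, efficacy 78≥53).

S1, S2, S4, S5, S6, S8, S9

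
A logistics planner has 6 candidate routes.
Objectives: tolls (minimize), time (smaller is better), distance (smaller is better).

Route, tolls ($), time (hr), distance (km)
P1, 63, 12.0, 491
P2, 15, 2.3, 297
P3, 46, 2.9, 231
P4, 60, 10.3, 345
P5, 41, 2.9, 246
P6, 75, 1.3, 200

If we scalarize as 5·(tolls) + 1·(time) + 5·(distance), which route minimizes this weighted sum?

P6

P1: 5·63 + 1·12.0 + 5·491 = 2782.0
P2: 5·15 + 1·2.3 + 5·297 = 1562.3
P3: 5·46 + 1·2.9 + 5·231 = 1387.9
P4: 5·60 + 1·10.3 + 5·345 = 2035.3
P5: 5·41 + 1·2.9 + 5·246 = 1437.9
P6: 5·75 + 1·1.3 + 5·200 = 1376.3
Lowest: P6 at 1376.3.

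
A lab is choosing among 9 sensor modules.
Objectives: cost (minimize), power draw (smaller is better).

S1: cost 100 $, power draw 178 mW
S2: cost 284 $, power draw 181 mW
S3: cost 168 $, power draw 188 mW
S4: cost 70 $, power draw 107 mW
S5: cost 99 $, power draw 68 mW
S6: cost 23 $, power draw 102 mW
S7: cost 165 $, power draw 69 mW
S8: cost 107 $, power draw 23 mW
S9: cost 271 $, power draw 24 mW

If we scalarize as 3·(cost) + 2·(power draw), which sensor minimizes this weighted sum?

S1: 3·100 + 2·178 = 656
S2: 3·284 + 2·181 = 1214
S3: 3·168 + 2·188 = 880
S4: 3·70 + 2·107 = 424
S5: 3·99 + 2·68 = 433
S6: 3·23 + 2·102 = 273
S7: 3·165 + 2·69 = 633
S8: 3·107 + 2·23 = 367
S9: 3·271 + 2·24 = 861
Lowest: S6 at 273.

S6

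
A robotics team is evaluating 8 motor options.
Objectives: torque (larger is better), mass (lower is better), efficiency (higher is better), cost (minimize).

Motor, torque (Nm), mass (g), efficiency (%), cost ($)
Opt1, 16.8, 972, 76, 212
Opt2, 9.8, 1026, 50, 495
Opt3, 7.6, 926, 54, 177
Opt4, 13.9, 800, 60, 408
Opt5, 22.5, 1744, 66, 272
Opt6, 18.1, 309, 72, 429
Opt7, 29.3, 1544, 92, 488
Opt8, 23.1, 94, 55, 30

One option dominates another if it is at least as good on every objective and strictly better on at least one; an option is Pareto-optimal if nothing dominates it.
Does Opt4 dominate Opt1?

No

Opt4 vs Opt1: Opt4 is worse on torque (13.9 vs 16.8), so it does not dominate Opt1.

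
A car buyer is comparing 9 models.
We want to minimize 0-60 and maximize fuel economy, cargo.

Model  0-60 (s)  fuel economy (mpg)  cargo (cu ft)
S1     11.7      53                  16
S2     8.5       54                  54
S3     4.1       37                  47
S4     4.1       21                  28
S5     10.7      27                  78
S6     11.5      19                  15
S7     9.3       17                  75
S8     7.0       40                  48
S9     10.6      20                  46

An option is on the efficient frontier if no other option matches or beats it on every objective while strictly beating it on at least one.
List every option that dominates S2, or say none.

S1: worse on 0-60 (11.7 vs 8.5).
S3: worse on fuel economy (37 vs 54).
S4: worse on fuel economy (21 vs 54).
S5: worse on 0-60 (10.7 vs 8.5).
S6: worse on 0-60 (11.5 vs 8.5).
S7: worse on 0-60 (9.3 vs 8.5).
S8: worse on fuel economy (40 vs 54).
S9: worse on 0-60 (10.6 vs 8.5).
No option dominates S2.

none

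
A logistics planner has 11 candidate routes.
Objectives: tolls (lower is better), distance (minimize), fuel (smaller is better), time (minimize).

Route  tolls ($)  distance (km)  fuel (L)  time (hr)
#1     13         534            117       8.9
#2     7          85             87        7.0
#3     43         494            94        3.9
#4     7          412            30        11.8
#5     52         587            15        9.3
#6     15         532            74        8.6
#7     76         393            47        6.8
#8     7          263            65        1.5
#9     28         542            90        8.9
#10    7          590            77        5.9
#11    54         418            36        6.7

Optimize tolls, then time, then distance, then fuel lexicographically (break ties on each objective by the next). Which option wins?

#8

First minimize tolls: best is 7, kept {#2, #4, #8, #10}.
Then minimize time: best is 1.5, kept {#8}.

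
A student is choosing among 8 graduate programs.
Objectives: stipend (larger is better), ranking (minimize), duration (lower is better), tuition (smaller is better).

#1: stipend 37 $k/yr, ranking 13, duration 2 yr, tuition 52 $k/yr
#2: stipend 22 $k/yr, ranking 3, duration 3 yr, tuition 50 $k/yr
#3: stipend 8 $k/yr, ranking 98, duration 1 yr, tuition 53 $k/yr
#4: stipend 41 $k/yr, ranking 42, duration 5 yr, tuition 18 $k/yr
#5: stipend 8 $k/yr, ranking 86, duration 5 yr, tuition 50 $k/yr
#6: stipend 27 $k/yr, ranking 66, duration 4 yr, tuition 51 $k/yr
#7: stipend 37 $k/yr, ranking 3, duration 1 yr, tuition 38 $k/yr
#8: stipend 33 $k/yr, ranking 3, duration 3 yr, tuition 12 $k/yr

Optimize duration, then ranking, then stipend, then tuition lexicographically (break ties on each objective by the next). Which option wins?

First minimize duration: best is 1, kept {#3, #7}.
Then minimize ranking: best is 3, kept {#7}.

#7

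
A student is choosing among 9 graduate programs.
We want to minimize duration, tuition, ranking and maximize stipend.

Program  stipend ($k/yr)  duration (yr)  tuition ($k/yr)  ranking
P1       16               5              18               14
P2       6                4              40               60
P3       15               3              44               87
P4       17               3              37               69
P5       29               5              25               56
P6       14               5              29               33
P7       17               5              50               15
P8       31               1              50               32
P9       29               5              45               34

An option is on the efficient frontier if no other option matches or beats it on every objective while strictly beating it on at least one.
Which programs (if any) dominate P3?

P4: stipend 17≥15, duration 3≤3, tuition 37≤44, ranking 69≤87 — dominates P3.
Others (P1, P2, P5, P6, P7, P8, P9) are each worse than P3 on at least one objective.

P4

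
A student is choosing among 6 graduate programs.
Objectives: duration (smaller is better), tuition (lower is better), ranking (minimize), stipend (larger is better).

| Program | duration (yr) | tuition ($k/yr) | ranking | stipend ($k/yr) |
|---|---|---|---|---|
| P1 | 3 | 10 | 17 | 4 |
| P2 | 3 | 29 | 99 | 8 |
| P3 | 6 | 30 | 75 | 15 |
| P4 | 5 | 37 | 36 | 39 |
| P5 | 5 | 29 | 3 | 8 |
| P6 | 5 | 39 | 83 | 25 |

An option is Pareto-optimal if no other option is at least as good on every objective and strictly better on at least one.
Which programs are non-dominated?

P1: not dominated (best tuition).
P2: not dominated.
P3: not dominated.
P4: not dominated (best stipend).
P5: not dominated (best ranking).
P6: dominated by P4 (duration 5≤5, tuition 37≤39, ranking 36≤83, stipend 39≥25).

P1, P2, P3, P4, P5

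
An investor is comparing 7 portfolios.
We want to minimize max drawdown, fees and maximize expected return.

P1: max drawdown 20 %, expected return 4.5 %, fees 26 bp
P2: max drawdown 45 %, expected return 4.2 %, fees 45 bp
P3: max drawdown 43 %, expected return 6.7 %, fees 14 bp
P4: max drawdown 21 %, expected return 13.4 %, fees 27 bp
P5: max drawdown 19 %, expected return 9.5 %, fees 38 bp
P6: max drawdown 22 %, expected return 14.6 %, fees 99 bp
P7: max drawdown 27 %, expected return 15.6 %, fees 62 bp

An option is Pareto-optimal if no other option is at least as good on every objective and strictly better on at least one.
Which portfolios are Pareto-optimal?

P1: not dominated.
P2: dominated by P1 (max drawdown 20≤45, expected return 4.5≥4.2, fees 26≤45).
P3: not dominated (best fees).
P4: not dominated.
P5: not dominated (best max drawdown).
P6: not dominated.
P7: not dominated (best expected return).

P1, P3, P4, P5, P6, P7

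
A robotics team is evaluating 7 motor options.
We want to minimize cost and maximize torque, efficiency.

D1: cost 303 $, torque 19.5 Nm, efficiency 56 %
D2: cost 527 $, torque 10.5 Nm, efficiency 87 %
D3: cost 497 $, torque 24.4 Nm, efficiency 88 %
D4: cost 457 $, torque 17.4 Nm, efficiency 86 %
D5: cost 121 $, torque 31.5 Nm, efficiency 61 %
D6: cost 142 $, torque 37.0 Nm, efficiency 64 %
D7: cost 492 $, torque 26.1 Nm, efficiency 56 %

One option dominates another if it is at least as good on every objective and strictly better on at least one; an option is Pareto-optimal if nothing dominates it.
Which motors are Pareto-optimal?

D1: dominated by D5 (cost 121≤303, torque 31.5≥19.5, efficiency 61≥56).
D2: dominated by D3 (cost 497≤527, torque 24.4≥10.5, efficiency 88≥87).
D3: not dominated (best efficiency).
D4: not dominated.
D5: not dominated (best cost).
D6: not dominated (best torque).
D7: dominated by D5 (cost 121≤492, torque 31.5≥26.1, efficiency 61≥56).

D3, D4, D5, D6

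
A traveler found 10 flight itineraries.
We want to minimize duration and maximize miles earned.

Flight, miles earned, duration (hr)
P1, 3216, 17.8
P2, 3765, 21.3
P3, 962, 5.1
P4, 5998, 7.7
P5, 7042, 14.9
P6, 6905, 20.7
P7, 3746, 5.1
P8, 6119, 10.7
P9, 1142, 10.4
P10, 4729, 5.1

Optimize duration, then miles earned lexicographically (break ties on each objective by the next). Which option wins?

First minimize duration: best is 5.1, kept {P3, P7, P10}.
Then maximize miles earned: best is 4729, kept {P10}.

P10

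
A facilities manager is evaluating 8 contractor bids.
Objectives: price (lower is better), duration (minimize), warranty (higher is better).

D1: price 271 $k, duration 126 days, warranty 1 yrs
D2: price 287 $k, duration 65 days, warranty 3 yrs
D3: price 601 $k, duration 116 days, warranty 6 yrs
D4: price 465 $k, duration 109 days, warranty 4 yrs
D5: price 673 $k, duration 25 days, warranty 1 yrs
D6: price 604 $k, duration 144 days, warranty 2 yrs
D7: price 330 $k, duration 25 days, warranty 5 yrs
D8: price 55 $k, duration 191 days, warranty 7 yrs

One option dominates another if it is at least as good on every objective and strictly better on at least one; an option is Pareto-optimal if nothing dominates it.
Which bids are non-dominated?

D1, D2, D3, D7, D8

D1: not dominated.
D2: not dominated.
D3: not dominated.
D4: dominated by D7 (price 330≤465, duration 25≤109, warranty 5≥4).
D5: dominated by D7 (price 330≤673, duration 25≤25, warranty 5≥1).
D6: dominated by D2 (price 287≤604, duration 65≤144, warranty 3≥2).
D7: not dominated.
D8: not dominated (best price).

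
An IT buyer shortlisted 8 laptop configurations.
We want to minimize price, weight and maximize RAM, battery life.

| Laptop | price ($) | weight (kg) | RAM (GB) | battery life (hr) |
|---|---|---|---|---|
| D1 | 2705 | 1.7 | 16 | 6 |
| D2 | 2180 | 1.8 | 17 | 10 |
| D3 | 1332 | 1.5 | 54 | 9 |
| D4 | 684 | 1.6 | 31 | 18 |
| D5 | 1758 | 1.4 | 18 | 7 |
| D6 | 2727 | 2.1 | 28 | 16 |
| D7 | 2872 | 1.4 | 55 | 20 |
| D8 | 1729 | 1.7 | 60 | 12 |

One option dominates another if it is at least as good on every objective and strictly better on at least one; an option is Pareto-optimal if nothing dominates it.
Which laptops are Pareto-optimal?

D3, D4, D5, D7, D8

D1: dominated by D3 (price 1332≤2705, weight 1.5≤1.7, RAM 54≥16, battery life 9≥6).
D2: dominated by D4 (price 684≤2180, weight 1.6≤1.8, RAM 31≥17, battery life 18≥10).
D3: not dominated.
D4: not dominated (best price).
D5: not dominated.
D6: dominated by D4 (price 684≤2727, weight 1.6≤2.1, RAM 31≥28, battery life 18≥16).
D7: not dominated (best battery life).
D8: not dominated (best RAM).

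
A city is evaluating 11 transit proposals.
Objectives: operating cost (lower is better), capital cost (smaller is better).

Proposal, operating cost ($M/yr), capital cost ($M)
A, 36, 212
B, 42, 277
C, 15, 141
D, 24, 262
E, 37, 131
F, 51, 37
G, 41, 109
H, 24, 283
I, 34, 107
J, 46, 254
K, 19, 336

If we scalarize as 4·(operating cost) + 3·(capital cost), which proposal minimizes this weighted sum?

F

A: 4·36 + 3·212 = 780
B: 4·42 + 3·277 = 999
C: 4·15 + 3·141 = 483
D: 4·24 + 3·262 = 882
E: 4·37 + 3·131 = 541
F: 4·51 + 3·37 = 315
G: 4·41 + 3·109 = 491
H: 4·24 + 3·283 = 945
I: 4·34 + 3·107 = 457
J: 4·46 + 3·254 = 946
K: 4·19 + 3·336 = 1084
Lowest: F at 315.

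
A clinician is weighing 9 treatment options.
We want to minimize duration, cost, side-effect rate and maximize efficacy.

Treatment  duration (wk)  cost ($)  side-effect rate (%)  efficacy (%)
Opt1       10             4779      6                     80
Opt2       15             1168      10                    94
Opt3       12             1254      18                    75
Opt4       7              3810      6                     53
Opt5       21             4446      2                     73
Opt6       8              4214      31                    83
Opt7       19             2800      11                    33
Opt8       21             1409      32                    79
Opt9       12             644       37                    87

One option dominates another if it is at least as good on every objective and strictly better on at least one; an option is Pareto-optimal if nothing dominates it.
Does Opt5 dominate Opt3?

No

Opt5 vs Opt3: Opt5 is worse on duration (21 vs 12), so it does not dominate Opt3.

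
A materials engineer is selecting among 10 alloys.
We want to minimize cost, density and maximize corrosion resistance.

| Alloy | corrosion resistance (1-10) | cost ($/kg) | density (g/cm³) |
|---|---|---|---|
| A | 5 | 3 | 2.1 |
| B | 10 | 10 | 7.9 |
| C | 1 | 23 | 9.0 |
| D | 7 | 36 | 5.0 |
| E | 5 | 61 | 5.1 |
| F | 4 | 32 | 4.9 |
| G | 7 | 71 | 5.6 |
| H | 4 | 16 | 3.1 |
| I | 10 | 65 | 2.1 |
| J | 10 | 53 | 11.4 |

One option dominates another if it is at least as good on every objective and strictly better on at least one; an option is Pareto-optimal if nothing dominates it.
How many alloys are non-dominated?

4

A: not dominated (best cost).
B: not dominated.
C: dominated by A (corrosion resistance 5≥1, cost 3≤23, density 2.1≤9.0).
D: not dominated.
E: dominated by A (corrosion resistance 5≥5, cost 3≤61, density 2.1≤5.1).
F: dominated by A (corrosion resistance 5≥4, cost 3≤32, density 2.1≤4.9).
G: dominated by D (corrosion resistance 7≥7, cost 36≤71, density 5.0≤5.6).
H: dominated by A (corrosion resistance 5≥4, cost 3≤16, density 2.1≤3.1).
I: not dominated.
J: dominated by B (corrosion resistance 10≥10, cost 10≤53, density 7.9≤11.4).
Pareto-optimal: A, B, D, I → 4.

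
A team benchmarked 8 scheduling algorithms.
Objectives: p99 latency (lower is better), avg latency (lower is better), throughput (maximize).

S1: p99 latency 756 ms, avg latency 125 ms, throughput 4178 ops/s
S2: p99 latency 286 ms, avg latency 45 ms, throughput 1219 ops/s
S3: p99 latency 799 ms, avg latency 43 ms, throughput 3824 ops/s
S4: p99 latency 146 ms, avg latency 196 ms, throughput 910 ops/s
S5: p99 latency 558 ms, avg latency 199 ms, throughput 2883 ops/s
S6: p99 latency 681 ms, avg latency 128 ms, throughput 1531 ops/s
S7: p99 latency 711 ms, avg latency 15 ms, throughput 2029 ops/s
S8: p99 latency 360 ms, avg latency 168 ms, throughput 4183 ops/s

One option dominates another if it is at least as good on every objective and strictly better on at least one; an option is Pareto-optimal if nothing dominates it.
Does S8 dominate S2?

S8 vs S2: S8 is worse on p99 latency (360 vs 286), so it does not dominate S2.

No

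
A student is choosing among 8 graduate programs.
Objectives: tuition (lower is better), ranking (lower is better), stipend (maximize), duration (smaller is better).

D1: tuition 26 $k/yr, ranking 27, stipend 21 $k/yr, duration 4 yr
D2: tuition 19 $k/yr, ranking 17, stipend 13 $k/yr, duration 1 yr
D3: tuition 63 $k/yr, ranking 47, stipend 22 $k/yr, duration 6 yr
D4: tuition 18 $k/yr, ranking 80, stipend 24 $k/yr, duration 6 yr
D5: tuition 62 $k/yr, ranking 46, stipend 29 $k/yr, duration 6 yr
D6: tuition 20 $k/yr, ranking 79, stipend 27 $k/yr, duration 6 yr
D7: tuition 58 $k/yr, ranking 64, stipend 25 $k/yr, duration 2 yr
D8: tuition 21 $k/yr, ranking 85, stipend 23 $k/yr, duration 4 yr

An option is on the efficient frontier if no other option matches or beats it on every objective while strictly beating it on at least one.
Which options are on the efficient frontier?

D1, D2, D4, D5, D6, D7, D8

D1: not dominated.
D2: not dominated (best ranking).
D3: dominated by D5 (tuition 62≤63, ranking 46≤47, stipend 29≥22, duration 6≤6).
D4: not dominated (best tuition).
D5: not dominated (best stipend).
D6: not dominated.
D7: not dominated.
D8: not dominated.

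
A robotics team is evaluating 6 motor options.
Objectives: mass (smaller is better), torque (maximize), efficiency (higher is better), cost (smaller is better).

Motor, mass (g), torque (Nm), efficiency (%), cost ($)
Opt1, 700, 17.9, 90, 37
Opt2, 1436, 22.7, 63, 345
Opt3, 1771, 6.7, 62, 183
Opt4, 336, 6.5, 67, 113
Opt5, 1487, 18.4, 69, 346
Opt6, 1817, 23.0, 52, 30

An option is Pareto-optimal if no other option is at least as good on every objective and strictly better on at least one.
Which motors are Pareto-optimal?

Opt1: not dominated (best efficiency).
Opt2: not dominated.
Opt3: dominated by Opt1 (mass 700≤1771, torque 17.9≥6.7, efficiency 90≥62, cost 37≤183).
Opt4: not dominated (best mass).
Opt5: not dominated.
Opt6: not dominated (best torque).

Opt1, Opt2, Opt4, Opt5, Opt6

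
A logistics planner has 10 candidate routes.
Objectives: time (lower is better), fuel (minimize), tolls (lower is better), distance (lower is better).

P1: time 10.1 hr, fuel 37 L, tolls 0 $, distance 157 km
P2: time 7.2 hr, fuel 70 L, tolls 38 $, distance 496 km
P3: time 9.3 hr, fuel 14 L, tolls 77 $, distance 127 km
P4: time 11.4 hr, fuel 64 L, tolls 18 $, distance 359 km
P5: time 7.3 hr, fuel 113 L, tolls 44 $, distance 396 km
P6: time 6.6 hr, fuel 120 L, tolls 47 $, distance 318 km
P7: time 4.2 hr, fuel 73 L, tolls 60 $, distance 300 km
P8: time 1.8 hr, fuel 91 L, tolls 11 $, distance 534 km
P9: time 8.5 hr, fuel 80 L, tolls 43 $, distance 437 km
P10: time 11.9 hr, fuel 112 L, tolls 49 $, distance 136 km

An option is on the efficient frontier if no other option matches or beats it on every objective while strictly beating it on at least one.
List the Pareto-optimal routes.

P1: not dominated (best tolls).
P2: not dominated.
P3: not dominated (best fuel).
P4: dominated by P1 (time 10.1≤11.4, fuel 37≤64, tolls 0≤18, distance 157≤359).
P5: not dominated.
P6: not dominated.
P7: not dominated.
P8: not dominated (best time).
P9: not dominated.
P10: not dominated.

P1, P2, P3, P5, P6, P7, P8, P9, P10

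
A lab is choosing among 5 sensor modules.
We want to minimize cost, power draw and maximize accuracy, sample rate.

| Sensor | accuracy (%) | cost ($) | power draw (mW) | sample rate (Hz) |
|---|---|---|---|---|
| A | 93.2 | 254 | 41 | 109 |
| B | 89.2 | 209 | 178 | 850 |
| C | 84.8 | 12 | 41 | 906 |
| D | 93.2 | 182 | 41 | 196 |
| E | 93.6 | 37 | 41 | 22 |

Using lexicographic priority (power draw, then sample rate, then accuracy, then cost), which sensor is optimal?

First minimize power draw: best is 41, kept {A, C, D, E}.
Then maximize sample rate: best is 906, kept {C}.

C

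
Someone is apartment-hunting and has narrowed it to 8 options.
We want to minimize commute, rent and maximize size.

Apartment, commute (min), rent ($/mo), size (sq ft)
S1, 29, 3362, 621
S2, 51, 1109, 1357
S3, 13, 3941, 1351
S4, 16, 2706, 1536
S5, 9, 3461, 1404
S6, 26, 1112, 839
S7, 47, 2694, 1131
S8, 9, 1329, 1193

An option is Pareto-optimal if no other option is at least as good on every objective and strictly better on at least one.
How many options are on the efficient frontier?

5

S1: dominated by S4 (commute 16≤29, rent 2706≤3362, size 1536≥621).
S2: not dominated (best rent).
S3: dominated by S5 (commute 9≤13, rent 3461≤3941, size 1404≥1351).
S4: not dominated (best size).
S5: not dominated.
S6: not dominated.
S7: dominated by S8 (commute 9≤47, rent 1329≤2694, size 1193≥1131).
S8: not dominated.
Pareto-optimal: S2, S4, S5, S6, S8 → 5.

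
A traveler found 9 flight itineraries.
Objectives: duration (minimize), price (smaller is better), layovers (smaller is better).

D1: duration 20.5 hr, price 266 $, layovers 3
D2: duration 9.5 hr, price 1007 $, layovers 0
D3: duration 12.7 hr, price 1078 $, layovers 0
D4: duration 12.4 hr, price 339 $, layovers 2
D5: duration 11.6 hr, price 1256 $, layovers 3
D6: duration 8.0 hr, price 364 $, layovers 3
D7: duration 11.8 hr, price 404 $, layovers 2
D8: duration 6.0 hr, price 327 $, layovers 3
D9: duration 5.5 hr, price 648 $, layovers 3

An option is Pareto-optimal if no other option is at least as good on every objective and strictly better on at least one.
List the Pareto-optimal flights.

D1, D2, D4, D7, D8, D9

D1: not dominated (best price).
D2: not dominated.
D3: dominated by D2 (duration 9.5≤12.7, price 1007≤1078, layovers 0≤0).
D4: not dominated.
D5: dominated by D2 (duration 9.5≤11.6, price 1007≤1256, layovers 0≤3).
D6: dominated by D8 (duration 6.0≤8.0, price 327≤364, layovers 3≤3).
D7: not dominated.
D8: not dominated.
D9: not dominated (best duration).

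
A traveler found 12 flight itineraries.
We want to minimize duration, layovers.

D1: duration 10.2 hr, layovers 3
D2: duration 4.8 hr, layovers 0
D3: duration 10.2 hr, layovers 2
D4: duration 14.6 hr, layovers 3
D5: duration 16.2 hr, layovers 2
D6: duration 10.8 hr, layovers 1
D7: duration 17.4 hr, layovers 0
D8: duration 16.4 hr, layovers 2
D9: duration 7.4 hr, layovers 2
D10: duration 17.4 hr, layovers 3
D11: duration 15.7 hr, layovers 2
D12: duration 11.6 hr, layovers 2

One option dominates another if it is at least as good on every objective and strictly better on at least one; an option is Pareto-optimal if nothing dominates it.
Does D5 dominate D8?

Yes

D5 vs D8: duration 16.2≤16.4, layovers 2≤2 — D5 is at least as good on every objective with at least one strict improvement.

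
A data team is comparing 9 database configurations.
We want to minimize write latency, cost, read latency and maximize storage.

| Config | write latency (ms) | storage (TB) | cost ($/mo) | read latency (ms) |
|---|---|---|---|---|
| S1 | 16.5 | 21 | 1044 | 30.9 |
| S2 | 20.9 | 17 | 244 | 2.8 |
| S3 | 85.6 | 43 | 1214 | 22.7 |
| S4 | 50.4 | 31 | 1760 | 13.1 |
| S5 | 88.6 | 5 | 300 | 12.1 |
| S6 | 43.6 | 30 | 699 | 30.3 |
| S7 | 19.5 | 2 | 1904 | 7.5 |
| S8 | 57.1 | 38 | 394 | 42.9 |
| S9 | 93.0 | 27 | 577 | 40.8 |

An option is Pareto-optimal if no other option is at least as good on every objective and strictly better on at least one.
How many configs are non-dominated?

8

S1: not dominated (best write latency).
S2: not dominated (best cost).
S3: not dominated (best storage).
S4: not dominated.
S5: dominated by S2 (write latency 20.9≤88.6, storage 17≥5, cost 244≤300, read latency 2.8≤12.1).
S6: not dominated.
S7: not dominated.
S8: not dominated.
S9: not dominated.
Pareto-optimal: S1, S2, S3, S4, S6, S7, S8, S9 → 8.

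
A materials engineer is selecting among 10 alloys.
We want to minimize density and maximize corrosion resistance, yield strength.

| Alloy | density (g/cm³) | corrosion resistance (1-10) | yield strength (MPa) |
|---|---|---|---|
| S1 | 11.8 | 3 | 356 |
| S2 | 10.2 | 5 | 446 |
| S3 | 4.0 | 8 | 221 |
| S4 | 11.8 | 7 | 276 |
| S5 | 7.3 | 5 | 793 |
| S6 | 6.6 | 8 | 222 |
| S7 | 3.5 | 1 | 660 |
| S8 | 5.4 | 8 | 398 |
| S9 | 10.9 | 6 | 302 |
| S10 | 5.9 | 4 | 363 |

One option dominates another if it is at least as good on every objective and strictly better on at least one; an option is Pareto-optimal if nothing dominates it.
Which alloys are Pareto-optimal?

S3, S5, S7, S8

S1: dominated by S2 (density 10.2≤11.8, corrosion resistance 5≥3, yield strength 446≥356).
S2: dominated by S5 (density 7.3≤10.2, corrosion resistance 5≥5, yield strength 793≥446).
S3: not dominated.
S4: dominated by S8 (density 5.4≤11.8, corrosion resistance 8≥7, yield strength 398≥276).
S5: not dominated (best yield strength).
S6: dominated by S8 (density 5.4≤6.6, corrosion resistance 8≥8, yield strength 398≥222).
S7: not dominated (best density).
S8: not dominated.
S9: dominated by S8 (density 5.4≤10.9, corrosion resistance 8≥6, yield strength 398≥302).
S10: dominated by S8 (density 5.4≤5.9, corrosion resistance 8≥4, yield strength 398≥363).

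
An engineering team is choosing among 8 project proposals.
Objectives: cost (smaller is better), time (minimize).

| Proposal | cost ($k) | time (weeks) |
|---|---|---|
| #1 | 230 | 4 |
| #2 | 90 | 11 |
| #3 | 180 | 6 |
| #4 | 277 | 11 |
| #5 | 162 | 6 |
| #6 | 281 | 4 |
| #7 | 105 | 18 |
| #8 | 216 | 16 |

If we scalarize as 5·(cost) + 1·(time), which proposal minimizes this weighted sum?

#1: 5·230 + 1·4 = 1154
#2: 5·90 + 1·11 = 461
#3: 5·180 + 1·6 = 906
#4: 5·277 + 1·11 = 1396
#5: 5·162 + 1·6 = 816
#6: 5·281 + 1·4 = 1409
#7: 5·105 + 1·18 = 543
#8: 5·216 + 1·16 = 1096
Lowest: #2 at 461.

#2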